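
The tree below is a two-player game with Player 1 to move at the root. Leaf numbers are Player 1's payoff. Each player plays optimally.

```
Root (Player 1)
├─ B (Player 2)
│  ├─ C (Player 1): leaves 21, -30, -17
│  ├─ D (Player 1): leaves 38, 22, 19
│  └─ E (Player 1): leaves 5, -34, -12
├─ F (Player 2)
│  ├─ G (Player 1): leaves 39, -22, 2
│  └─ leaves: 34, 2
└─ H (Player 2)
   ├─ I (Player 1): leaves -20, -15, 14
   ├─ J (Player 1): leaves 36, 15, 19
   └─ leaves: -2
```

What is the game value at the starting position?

C (Player 1): max(21, -30, -17) = 21
D (Player 1): max(38, 22, 19) = 38
E (Player 1): max(5, -34, -12) = 5
B (Player 2): min(21, 38, 5) = 5
G (Player 1): max(39, -22, 2) = 39
F (Player 2): min(39, 34, 2) = 2
I (Player 1): max(-20, -15, 14) = 14
J (Player 1): max(36, 15, 19) = 36
H (Player 2): min(14, 36, -2) = -2
Root (Player 1): max(5, 2, -2) = 5

5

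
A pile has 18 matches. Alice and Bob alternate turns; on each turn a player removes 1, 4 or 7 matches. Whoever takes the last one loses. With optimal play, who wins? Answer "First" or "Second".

Compute winning (W) and losing (L) positions by backward induction:
i:   0  1  2  3  4  5  6  7  8  9 10 11 12 13 14 15 16 17 18
     W  L  W  L  W  W  L  W  W  L  W  L  W  W  L  W  W  L  W
Position 18 is W, so the first player wins.

First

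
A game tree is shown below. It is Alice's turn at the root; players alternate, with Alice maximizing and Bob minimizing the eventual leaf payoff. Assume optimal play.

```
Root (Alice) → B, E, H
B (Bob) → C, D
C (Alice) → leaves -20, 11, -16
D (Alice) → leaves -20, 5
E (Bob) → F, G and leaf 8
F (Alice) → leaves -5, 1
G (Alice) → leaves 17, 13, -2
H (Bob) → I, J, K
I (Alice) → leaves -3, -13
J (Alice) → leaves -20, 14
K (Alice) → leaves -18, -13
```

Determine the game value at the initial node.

5

C (Alice): max(-20, 11, -16) = 11
D (Alice): max(-20, 5) = 5
B (Bob): min(11, 5) = 5
F (Alice): max(-5, 1) = 1
G (Alice): max(17, 13, -2) = 17
E (Bob): min(1, 17, 8) = 1
I (Alice): max(-3, -13) = -3
J (Alice): max(-20, 14) = 14
K (Alice): max(-18, -13) = -13
H (Bob): min(-3, 14, -13) = -13
Root (Alice): max(5, 1, -13) = 5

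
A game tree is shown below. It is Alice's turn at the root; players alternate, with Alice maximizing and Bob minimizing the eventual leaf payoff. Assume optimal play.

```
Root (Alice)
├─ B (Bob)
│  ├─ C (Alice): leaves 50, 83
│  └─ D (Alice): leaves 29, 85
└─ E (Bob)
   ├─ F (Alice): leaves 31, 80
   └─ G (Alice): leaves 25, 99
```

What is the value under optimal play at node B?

83

C: max(50, 83) = 83
D: max(29, 85) = 85
B: min(83, 85) = 83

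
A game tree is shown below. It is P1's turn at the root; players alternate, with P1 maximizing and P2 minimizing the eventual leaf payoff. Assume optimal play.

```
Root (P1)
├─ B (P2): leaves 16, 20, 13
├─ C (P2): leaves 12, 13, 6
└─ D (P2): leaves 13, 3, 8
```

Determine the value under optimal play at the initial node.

13

B (P2): min(16, 20, 13) = 13
C (P2): min(12, 13, 6) = 6
D (P2): min(13, 3, 8) = 3
Root (P1): max(13, 6, 3) = 13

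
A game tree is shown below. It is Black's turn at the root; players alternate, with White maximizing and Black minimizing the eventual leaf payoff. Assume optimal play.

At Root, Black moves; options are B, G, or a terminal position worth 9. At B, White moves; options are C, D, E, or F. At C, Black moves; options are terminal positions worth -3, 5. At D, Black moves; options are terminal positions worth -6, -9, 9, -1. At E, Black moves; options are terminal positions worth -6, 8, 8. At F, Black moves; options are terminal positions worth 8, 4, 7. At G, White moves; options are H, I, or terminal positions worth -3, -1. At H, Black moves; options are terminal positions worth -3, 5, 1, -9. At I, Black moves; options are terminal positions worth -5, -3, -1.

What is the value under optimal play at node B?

C: min(-3, 5) = -3
D: min(-6, -9, 9, -1) = -9
E: min(-6, 8, 8) = -6
F: min(8, 4, 7) = 4
B: max(-3, -9, -6, 4) = 4

4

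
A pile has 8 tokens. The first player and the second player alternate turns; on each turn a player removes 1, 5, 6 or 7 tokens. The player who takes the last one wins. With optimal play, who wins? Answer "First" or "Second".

i:   0  1  2  3  4  5  6  7  8
     L  W  L  W  L  W  W  W  W
Position 8 is W, so the first player wins.

First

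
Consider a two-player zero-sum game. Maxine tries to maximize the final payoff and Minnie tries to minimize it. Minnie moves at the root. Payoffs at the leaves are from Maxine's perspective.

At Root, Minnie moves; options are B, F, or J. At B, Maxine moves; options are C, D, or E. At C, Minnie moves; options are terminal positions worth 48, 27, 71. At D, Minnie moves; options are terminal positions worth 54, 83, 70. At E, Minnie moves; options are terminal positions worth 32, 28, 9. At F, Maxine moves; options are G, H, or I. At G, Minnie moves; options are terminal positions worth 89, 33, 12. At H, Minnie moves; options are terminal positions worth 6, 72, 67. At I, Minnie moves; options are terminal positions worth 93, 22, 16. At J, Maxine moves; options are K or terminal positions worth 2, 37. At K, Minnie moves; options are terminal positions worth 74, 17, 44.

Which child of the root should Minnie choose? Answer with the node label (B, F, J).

C (Minnie): min(48, 27, 71) = 27
D (Minnie): min(54, 83, 70) = 54
E (Minnie): min(32, 28, 9) = 9
B (Maxine): max(27, 54, 9) = 54
G (Minnie): min(89, 33, 12) = 12
H (Minnie): min(6, 72, 67) = 6
I (Minnie): min(93, 22, 16) = 16
F (Maxine): max(12, 6, 16) = 16
K (Minnie): min(74, 17, 44) = 17
J (Maxine): max(17, 2, 37) = 37
Root (Minnie): min(54, 16, 37) = 16
Minnie picks the child with the lowest value: F (value 16).

F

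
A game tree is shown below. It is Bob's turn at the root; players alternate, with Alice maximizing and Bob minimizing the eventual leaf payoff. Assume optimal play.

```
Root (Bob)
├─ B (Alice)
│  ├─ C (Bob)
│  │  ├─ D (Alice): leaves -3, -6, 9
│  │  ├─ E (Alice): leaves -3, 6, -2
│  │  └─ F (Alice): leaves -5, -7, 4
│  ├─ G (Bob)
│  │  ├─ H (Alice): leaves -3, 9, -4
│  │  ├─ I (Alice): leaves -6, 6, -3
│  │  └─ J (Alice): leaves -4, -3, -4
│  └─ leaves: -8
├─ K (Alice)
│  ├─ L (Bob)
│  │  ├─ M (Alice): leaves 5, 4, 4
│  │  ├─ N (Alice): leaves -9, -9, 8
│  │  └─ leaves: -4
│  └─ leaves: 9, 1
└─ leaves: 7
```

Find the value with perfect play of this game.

D (Alice): max(-3, -6, 9) = 9
E (Alice): max(-3, 6, -2) = 6
F (Alice): max(-5, -7, 4) = 4
C (Bob): min(9, 6, 4) = 4
H (Alice): max(-3, 9, -4) = 9
I (Alice): max(-6, 6, -3) = 6
J (Alice): max(-4, -3, -4) = -3
G (Bob): min(9, 6, -3) = -3
B (Alice): max(4, -3, -8) = 4
M (Alice): max(5, 4, 4) = 5
N (Alice): max(-9, -9, 8) = 8
L (Bob): min(5, 8, -4) = -4
K (Alice): max(-4, 9, 1) = 9
Root (Bob): min(4, 9, 7) = 4

4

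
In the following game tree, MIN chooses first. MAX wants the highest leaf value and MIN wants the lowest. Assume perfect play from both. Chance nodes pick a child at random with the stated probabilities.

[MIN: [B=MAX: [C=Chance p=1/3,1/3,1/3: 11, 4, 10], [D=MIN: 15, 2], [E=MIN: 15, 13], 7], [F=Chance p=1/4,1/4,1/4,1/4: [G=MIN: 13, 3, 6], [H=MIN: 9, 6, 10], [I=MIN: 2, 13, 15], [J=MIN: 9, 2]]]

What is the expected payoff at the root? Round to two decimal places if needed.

3.25

C (Chance): 1/3·11 + 1/3·4 + 1/3·10 = 8.33
D (MIN): min(15, 2) = 2
E (MIN): min(15, 13) = 13
B (MAX): max(8.33, 2, 13, 7) = 13
G (MIN): min(13, 3, 6) = 3
H (MIN): min(9, 6, 10) = 6
I (MIN): min(2, 13, 15) = 2
J (MIN): min(9, 2) = 2
F (Chance): 1/4·3 + 1/4·6 + 1/4·2 + 1/4·2 = 3.25
Root (MIN): min(13, 3.25) = 3.25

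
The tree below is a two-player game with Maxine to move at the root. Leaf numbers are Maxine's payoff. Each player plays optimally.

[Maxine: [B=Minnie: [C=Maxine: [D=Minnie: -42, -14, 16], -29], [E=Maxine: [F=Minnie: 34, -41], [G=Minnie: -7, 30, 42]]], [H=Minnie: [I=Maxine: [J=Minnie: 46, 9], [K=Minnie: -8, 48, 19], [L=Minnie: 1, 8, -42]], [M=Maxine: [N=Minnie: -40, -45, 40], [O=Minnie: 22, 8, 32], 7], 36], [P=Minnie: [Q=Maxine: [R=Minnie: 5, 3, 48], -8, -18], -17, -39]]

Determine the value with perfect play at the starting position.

D (Minnie): min(-42, -14, 16) = -42
C (Maxine): max(-42, -29) = -29
F (Minnie): min(34, -41) = -41
G (Minnie): min(-7, 30, 42) = -7
E (Maxine): max(-41, -7) = -7
B (Minnie): min(-29, -7) = -29
J (Minnie): min(46, 9) = 9
K (Minnie): min(-8, 48, 19) = -8
L (Minnie): min(1, 8, -42) = -42
I (Maxine): max(9, -8, -42) = 9
N (Minnie): min(-40, -45, 40) = -45
O (Minnie): min(22, 8, 32) = 8
M (Maxine): max(-45, 8, 7) = 8
H (Minnie): min(9, 8, 36) = 8
R (Minnie): min(5, 3, 48) = 3
Q (Maxine): max(3, -8, -18) = 3
P (Minnie): min(3, -17, -39) = -39
Root (Maxine): max(-29, 8, -39) = 8

8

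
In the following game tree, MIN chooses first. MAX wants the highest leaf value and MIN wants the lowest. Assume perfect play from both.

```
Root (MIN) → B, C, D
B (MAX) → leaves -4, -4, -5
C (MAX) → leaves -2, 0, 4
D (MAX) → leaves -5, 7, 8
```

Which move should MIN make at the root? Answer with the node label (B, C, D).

B

B (MAX): max(-4, -4, -5) = -4
C (MAX): max(-2, 0, 4) = 4
D (MAX): max(-5, 7, 8) = 8
Root (MIN): min(-4, 4, 8) = -4
MIN picks the child with the lowest value: B (value -4).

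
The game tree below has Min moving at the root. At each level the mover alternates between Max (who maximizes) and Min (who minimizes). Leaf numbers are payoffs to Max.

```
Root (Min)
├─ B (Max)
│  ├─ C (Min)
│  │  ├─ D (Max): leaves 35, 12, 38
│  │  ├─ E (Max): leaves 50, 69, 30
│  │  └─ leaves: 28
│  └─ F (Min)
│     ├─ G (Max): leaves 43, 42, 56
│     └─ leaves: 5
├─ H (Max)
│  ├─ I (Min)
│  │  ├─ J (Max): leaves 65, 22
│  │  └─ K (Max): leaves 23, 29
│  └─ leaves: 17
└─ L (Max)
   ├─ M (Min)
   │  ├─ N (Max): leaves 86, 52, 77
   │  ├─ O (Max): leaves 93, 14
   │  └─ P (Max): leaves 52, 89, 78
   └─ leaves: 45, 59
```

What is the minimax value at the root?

28

D (Max): max(35, 12, 38) = 38
E (Max): max(50, 69, 30) = 69
C (Min): min(38, 69, 28) = 28
G (Max): max(43, 42, 56) = 56
F (Min): min(56, 5) = 5
B (Max): max(28, 5) = 28
J (Max): max(65, 22) = 65
K (Max): max(23, 29) = 29
I (Min): min(65, 29) = 29
H (Max): max(29, 17) = 29
N (Max): max(86, 52, 77) = 86
O (Max): max(93, 14) = 93
P (Max): max(52, 89, 78) = 89
M (Min): min(86, 93, 89) = 86
L (Max): max(86, 45, 59) = 86
Root (Min): min(28, 29, 86) = 28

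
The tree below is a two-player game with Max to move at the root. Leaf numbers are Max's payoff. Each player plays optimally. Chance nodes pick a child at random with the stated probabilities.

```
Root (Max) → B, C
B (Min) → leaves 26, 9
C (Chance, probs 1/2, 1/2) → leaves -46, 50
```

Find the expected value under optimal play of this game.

B (Min): min(26, 9) = 9
C (Chance): 1/2·-46 + 1/2·50 = 2
Root (Max): max(9, 2) = 9

9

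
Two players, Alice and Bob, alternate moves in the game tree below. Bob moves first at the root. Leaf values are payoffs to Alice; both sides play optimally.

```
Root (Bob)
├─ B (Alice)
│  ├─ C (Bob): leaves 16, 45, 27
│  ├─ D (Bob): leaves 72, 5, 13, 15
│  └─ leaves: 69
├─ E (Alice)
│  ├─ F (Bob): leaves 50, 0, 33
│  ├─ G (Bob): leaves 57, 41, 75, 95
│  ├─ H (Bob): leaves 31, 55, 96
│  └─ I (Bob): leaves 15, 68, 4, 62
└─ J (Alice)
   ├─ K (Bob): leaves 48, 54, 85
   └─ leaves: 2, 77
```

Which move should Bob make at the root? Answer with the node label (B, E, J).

E

C (Bob): min(16, 45, 27) = 16
D (Bob): min(72, 5, 13, 15) = 5
B (Alice): max(16, 5, 69) = 69
F (Bob): min(50, 0, 33) = 0
G (Bob): min(57, 41, 75, 95) = 41
H (Bob): min(31, 55, 96) = 31
I (Bob): min(15, 68, 4, 62) = 4
E (Alice): max(0, 41, 31, 4) = 41
K (Bob): min(48, 54, 85) = 48
J (Alice): max(48, 2, 77) = 77
Root (Bob): min(69, 41, 77) = 41
Bob picks the child with the lowest value: E (value 41).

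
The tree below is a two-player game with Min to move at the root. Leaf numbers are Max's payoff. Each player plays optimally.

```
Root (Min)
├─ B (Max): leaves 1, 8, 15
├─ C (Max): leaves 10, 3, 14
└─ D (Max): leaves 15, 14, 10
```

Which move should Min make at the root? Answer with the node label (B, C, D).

B (Max): max(1, 8, 15) = 15
C (Max): max(10, 3, 14) = 14
D (Max): max(15, 14, 10) = 15
Root (Min): min(15, 14, 15) = 14
Min picks the child with the lowest value: C (value 14).

C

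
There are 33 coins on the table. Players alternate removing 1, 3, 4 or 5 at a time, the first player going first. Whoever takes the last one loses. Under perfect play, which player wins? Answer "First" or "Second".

Second

Compute winning (W) and losing (L) positions by backward induction:
i:   0  1  2  3  4  5  6  7  8  9 10 11 12 13 14 15 16 17 18 19 20 21 22 23 24 25 26 27 28 29 30 31 32 33
     W  L  W  L  W  W  W  W  W  L  W  L  W  W  W  W  W  L  W  L  W  W  W  W  W  L  W  L  W  W  W  W  W  L
Position 33 is L, so the second player wins.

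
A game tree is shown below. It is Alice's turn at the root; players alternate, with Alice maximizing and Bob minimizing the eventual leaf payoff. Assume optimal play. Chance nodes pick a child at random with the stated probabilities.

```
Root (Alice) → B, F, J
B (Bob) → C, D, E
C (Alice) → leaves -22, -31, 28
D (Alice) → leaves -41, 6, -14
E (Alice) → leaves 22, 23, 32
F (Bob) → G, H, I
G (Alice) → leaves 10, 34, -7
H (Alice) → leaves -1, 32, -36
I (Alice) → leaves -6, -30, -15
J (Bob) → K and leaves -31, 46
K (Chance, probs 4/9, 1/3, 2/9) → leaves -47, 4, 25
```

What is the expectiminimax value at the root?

6

C (Alice): max(-22, -31, 28) = 28
D (Alice): max(-41, 6, -14) = 6
E (Alice): max(22, 23, 32) = 32
B (Bob): min(28, 6, 32) = 6
G (Alice): max(10, 34, -7) = 34
H (Alice): max(-1, 32, -36) = 32
I (Alice): max(-6, -30, -15) = -6
F (Bob): min(34, 32, -6) = -6
K (Chance): 4/9·-47 + 1/3·4 + 2/9·25 = -14
J (Bob): min(-14, -31, 46) = -31
Root (Alice): max(6, -6, -31) = 6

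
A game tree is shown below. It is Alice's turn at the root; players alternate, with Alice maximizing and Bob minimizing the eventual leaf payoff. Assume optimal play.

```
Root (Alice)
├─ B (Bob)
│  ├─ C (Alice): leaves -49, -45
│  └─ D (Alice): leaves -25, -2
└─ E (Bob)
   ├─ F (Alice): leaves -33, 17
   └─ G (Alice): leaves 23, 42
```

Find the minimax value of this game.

C (Alice): max(-49, -45) = -45
D (Alice): max(-25, -2) = -2
B (Bob): min(-45, -2) = -45
F (Alice): max(-33, 17) = 17
G (Alice): max(23, 42) = 42
E (Bob): min(17, 42) = 17
Root (Alice): max(-45, 17) = 17

17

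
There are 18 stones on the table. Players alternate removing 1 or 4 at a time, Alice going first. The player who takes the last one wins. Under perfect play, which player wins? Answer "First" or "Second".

First

Mark each pile size as W (mover wins) or L (mover loses):
i:   0  1  2  3  4  5  6  7  8  9 10 11 12 13 14 15 16 17 18
     L  W  L  W  W  L  W  L  W  W  L  W  L  W  W  L  W  L  W
Position 18 is W, so the first player wins.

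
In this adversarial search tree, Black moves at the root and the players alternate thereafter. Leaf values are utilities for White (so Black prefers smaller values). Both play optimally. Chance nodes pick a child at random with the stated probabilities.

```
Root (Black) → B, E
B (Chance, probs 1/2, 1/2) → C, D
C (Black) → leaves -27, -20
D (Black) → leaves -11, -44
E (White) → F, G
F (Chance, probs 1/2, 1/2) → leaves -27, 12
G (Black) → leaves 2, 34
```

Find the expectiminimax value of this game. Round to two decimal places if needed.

-35.5

C (Black): min(-27, -20) = -27
D (Black): min(-11, -44) = -44
B (Chance): 1/2·-27 + 1/2·-44 = -35.5
F (Chance): 1/2·-27 + 1/2·12 = -7.5
G (Black): min(2, 34) = 2
E (White): max(-7.5, 2) = 2
Root (Black): min(-35.5, 2) = -35.5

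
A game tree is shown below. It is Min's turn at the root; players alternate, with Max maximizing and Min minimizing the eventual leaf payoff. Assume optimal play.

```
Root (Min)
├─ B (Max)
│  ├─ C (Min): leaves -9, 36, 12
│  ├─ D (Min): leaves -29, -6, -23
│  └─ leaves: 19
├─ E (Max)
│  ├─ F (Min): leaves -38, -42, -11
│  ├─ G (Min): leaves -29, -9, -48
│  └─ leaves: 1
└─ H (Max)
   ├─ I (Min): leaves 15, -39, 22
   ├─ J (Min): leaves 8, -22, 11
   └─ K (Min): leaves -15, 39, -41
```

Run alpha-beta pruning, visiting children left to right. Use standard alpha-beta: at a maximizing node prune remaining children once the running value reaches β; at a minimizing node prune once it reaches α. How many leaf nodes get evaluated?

21

C [α=-∞,β=+∞]: v=-9
D [α=-9,β=+∞]: v=-29 after child 1 ≤ α → α-cutoff, skip 2
B [α=-∞,β=+∞]: v=19
F [α=-∞,β=19]: v=-42
G [α=-42,β=19]: v=-48
E [α=-∞,β=19]: v=1
I [α=-∞,β=1]: v=-39
J [α=-39,β=1]: v=-22
K [α=-22,β=1]: v=-41
H [α=-∞,β=1]: v=-22
Root [α=-∞,β=+∞]: v=-22
Leaves evaluated: 21 of 23.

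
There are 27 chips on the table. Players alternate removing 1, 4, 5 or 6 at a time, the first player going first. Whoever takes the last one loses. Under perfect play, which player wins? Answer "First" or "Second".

First

Mark each pile size as W (mover wins) or L (mover loses):
i:   0  1  2  3  4  5  6  7  8  9 10 11 12 13 14 15 16 17 18 19 20 21 22 23 24 25 26 27
     W  L  W  L  W  W  W  W  W  W  L  W  L  W  W  W  W  W  W  L  W  L  W  W  W  W  W  W
Position 27 is W, so the first player wins.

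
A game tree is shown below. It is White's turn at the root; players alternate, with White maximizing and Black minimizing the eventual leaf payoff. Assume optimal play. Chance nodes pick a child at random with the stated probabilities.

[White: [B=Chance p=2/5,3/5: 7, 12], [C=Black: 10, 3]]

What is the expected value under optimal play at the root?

10

B (Chance): 2/5·7 + 3/5·12 = 10
C (Black): min(10, 3) = 3
Root (White): max(10, 3) = 10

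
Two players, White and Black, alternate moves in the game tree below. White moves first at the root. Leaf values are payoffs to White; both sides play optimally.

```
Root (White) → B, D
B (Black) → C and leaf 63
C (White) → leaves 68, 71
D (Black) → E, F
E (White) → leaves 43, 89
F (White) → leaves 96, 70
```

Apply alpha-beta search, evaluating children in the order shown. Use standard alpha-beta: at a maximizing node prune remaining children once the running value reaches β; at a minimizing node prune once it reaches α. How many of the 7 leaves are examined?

6

C [α=-∞,β=+∞]: v=71
B [α=-∞,β=+∞]: v=63
E [α=63,β=+∞]: v=89
F [α=63,β=89]: v=96 after child 1 ≥ β → β-cutoff, skip 1
D [α=63,β=+∞]: v=89
Root [α=-∞,β=+∞]: v=89
Leaves evaluated: 6 of 7.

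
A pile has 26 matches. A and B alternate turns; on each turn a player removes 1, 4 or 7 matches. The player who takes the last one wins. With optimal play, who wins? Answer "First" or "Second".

Second

W/L table (W = player to move can force a win):
i:   0  1  2  3  4  5  6  7  8  9 10 11 12 13 14 15 16 17 18 19 20 21 22 23 24 25 26
     L  W  L  W  W  L  W  W  L  W  L  W  W  L  W  W  L  W  L  W  W  L  W  W  L  W  L
Position 26 is L, so the second player wins.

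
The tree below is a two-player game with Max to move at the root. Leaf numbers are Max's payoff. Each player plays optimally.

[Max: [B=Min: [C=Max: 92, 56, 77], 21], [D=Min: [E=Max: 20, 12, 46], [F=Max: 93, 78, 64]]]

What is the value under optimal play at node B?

21

C: max(92, 56, 77) = 92
B: min(92, 21) = 21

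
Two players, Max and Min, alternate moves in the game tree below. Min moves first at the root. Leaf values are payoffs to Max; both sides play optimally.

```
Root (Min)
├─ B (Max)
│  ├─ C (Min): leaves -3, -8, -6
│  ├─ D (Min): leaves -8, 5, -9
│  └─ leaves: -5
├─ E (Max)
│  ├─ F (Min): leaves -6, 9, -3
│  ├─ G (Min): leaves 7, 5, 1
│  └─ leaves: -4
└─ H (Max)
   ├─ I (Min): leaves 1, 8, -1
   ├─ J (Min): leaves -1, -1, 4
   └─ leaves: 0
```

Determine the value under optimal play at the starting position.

C (Min): min(-3, -8, -6) = -8
D (Min): min(-8, 5, -9) = -9
B (Max): max(-8, -9, -5) = -5
F (Min): min(-6, 9, -3) = -6
G (Min): min(7, 5, 1) = 1
E (Max): max(-6, 1, -4) = 1
I (Min): min(1, 8, -1) = -1
J (Min): min(-1, -1, 4) = -1
H (Max): max(-1, -1, 0) = 0
Root (Min): min(-5, 1, 0) = -5

-5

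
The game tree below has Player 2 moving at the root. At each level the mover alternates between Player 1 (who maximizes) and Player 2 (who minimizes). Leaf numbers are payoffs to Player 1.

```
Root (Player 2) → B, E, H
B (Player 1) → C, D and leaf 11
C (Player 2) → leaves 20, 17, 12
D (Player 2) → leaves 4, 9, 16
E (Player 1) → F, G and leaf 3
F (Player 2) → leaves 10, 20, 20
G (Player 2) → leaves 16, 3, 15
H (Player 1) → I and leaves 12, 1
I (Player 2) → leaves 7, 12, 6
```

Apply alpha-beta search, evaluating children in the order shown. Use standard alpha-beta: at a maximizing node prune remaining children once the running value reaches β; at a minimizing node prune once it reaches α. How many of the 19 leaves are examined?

C [α=-∞,β=+∞]: v=12
D [α=12,β=+∞]: v=4 after child 1 ≤ α → α-cutoff, skip 2
B [α=-∞,β=+∞]: v=12
F [α=-∞,β=12]: v=10
G [α=10,β=12]: v=3 after child 2 ≤ α → α-cutoff, skip 1
E [α=-∞,β=12]: v=10
I [α=-∞,β=10]: v=6
H [α=-∞,β=10]: v=12 after child 2 ≥ β → β-cutoff, skip 1
Root [α=-∞,β=+∞]: v=10
Leaves evaluated: 15 of 19.

15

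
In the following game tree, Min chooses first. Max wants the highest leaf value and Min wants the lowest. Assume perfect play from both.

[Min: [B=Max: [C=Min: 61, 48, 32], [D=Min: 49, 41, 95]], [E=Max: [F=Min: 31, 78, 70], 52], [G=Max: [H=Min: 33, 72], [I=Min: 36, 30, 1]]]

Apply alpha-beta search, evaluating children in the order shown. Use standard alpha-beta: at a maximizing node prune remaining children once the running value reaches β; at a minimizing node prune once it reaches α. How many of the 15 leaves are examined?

14

C [α=-∞,β=+∞]: v=32
D [α=32,β=+∞]: v=41
B [α=-∞,β=+∞]: v=41
F [α=-∞,β=41]: v=31
E [α=-∞,β=41]: v=52
H [α=-∞,β=41]: v=33
I [α=33,β=41]: v=30 after child 2 ≤ α → α-cutoff, skip 1
G [α=-∞,β=41]: v=33
Root [α=-∞,β=+∞]: v=33
Leaves evaluated: 14 of 15.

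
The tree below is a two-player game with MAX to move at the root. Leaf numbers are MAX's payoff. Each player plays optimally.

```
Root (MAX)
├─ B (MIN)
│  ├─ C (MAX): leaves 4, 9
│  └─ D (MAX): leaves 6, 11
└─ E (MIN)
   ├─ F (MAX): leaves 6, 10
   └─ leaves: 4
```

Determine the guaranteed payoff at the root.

C (MAX): max(4, 9) = 9
D (MAX): max(6, 11) = 11
B (MIN): min(9, 11) = 9
F (MAX): max(6, 10) = 10
E (MIN): min(10, 4) = 4
Root (MAX): max(9, 4) = 9

9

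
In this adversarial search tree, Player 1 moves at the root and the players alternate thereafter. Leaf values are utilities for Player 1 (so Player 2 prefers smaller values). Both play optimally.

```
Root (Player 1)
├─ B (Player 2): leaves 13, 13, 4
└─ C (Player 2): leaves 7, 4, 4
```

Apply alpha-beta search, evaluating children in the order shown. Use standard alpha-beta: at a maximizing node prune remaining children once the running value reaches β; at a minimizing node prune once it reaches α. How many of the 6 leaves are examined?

B [α=-∞,β=+∞]: v=4
C [α=4,β=+∞]: v=4 after child 2 ≤ α → α-cutoff, skip 1
Root [α=-∞,β=+∞]: v=4
Leaves evaluated: 5 of 6.

5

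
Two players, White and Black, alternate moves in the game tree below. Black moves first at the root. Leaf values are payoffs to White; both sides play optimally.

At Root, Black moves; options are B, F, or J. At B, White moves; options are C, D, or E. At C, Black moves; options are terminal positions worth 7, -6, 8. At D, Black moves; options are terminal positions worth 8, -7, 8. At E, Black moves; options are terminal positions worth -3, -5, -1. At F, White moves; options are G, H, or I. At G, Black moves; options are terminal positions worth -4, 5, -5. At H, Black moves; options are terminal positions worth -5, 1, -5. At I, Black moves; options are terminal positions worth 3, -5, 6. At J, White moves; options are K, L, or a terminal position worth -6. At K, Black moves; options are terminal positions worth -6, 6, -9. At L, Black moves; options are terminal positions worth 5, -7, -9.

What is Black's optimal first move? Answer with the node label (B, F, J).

J

C (Black): min(7, -6, 8) = -6
D (Black): min(8, -7, 8) = -7
E (Black): min(-3, -5, -1) = -5
B (White): max(-6, -7, -5) = -5
G (Black): min(-4, 5, -5) = -5
H (Black): min(-5, 1, -5) = -5
I (Black): min(3, -5, 6) = -5
F (White): max(-5, -5, -5) = -5
K (Black): min(-6, 6, -9) = -9
L (Black): min(5, -7, -9) = -9
J (White): max(-9, -9, -6) = -6
Root (Black): min(-5, -5, -6) = -6
Black picks the child with the lowest value: J (value -6).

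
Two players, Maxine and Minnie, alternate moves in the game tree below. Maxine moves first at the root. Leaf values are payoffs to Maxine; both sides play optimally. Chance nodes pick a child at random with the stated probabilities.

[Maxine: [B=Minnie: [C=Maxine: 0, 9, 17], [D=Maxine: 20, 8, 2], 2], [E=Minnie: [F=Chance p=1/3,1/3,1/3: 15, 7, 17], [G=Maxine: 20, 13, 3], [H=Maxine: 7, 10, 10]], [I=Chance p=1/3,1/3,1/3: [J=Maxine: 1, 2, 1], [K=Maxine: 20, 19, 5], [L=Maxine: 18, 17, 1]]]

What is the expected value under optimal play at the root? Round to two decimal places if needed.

13.33

C (Maxine): max(0, 9, 17) = 17
D (Maxine): max(20, 8, 2) = 20
B (Minnie): min(17, 20, 2) = 2
F (Chance): 1/3·15 + 1/3·7 + 1/3·17 = 13
G (Maxine): max(20, 13, 3) = 20
H (Maxine): max(7, 10, 10) = 10
E (Minnie): min(13, 20, 10) = 10
J (Maxine): max(1, 2, 1) = 2
K (Maxine): max(20, 19, 5) = 20
L (Maxine): max(18, 17, 1) = 18
I (Chance): 1/3·2 + 1/3·20 + 1/3·18 = 13.33
Root (Maxine): max(2, 10, 13.33) = 13.33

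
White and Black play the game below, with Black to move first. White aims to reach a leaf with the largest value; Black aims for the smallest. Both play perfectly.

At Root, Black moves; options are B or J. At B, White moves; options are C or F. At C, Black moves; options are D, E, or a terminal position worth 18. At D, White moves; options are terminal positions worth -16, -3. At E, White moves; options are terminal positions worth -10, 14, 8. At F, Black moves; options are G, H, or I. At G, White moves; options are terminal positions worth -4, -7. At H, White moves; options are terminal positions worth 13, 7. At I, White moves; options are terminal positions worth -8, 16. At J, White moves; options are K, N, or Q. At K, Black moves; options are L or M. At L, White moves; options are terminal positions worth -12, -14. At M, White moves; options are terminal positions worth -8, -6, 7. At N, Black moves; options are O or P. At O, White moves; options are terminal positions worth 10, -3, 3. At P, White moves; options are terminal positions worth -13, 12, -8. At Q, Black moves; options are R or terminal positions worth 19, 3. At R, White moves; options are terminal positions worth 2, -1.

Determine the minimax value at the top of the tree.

D (White): max(-16, -3) = -3
E (White): max(-10, 14, 8) = 14
C (Black): min(-3, 14, 18) = -3
G (White): max(-4, -7) = -4
H (White): max(13, 7) = 13
I (White): max(-8, 16) = 16
F (Black): min(-4, 13, 16) = -4
B (White): max(-3, -4) = -3
L (White): max(-12, -14) = -12
M (White): max(-8, -6, 7) = 7
K (Black): min(-12, 7) = -12
O (White): max(10, -3, 3) = 10
P (White): max(-13, 12, -8) = 12
N (Black): min(10, 12) = 10
R (White): max(2, -1) = 2
Q (Black): min(2, 19, 3) = 2
J (White): max(-12, 10, 2) = 10
Root (Black): min(-3, 10) = -3

-3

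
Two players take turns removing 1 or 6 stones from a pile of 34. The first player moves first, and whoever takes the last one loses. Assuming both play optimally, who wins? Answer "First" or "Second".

i:   0  1  2  3  4  5  6  7  8  9 10 11 12 13 14 15 16 17 18 19 20 21 22 23 24 25 26 27 28 29 30 31 32 33 34
     W  L  W  L  W  L  W  W  L  W  L  W  L  W  W  L  W  L  W  L  W  W  L  W  L  W  L  W  W  L  W  L  W  L  W
Position 34 is W, so the first player wins.

First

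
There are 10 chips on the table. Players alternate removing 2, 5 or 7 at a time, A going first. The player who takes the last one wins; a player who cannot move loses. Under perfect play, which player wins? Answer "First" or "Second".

Second

W/L table (W = player to move can force a win):
i:   0  1  2  3  4  5  6  7  8  9 10
     L  L  W  W  L  W  W  W  W  W  L
Position 10 is L, so the second player wins.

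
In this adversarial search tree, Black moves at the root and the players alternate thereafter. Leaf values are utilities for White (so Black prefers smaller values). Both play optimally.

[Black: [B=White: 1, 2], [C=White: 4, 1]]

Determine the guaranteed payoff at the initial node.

2

B (White): max(1, 2) = 2
C (White): max(4, 1) = 4
Root (Black): min(2, 4) = 2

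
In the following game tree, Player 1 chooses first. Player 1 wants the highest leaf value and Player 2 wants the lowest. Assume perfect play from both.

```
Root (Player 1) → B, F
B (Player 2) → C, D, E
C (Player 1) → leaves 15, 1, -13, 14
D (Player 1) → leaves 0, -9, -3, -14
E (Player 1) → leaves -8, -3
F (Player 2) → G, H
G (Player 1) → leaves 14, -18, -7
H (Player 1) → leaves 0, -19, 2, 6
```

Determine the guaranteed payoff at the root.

C (Player 1): max(15, 1, -13, 14) = 15
D (Player 1): max(0, -9, -3, -14) = 0
E (Player 1): max(-8, -3) = -3
B (Player 2): min(15, 0, -3) = -3
G (Player 1): max(14, -18, -7) = 14
H (Player 1): max(0, -19, 2, 6) = 6
F (Player 2): min(14, 6) = 6
Root (Player 1): max(-3, 6) = 6

6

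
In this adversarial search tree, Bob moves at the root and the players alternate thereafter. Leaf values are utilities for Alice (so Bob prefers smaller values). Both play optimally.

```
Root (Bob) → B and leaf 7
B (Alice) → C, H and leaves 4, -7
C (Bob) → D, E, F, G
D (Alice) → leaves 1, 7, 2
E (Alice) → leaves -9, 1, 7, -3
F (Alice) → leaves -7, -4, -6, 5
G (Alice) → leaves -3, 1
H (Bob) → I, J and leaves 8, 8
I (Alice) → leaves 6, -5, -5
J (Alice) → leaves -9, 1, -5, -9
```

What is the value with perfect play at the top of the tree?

D (Alice): max(1, 7, 2) = 7
E (Alice): max(-9, 1, 7, -3) = 7
F (Alice): max(-7, -4, -6, 5) = 5
G (Alice): max(-3, 1) = 1
C (Bob): min(7, 7, 5, 1) = 1
I (Alice): max(6, -5, -5) = 6
J (Alice): max(-9, 1, -5, -9) = 1
H (Bob): min(6, 1, 8, 8) = 1
B (Alice): max(1, 1, 4, -7) = 4
Root (Bob): min(4, 7) = 4

4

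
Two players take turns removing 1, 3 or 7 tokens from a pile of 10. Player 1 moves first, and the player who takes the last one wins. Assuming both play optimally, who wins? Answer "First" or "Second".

Positions where the player to move wins (W) vs loses (L):
i:   0  1  2  3  4  5  6  7  8  9 10
     L  W  L  W  L  W  L  W  L  W  L
Position 10 is L, so the second player wins.

Second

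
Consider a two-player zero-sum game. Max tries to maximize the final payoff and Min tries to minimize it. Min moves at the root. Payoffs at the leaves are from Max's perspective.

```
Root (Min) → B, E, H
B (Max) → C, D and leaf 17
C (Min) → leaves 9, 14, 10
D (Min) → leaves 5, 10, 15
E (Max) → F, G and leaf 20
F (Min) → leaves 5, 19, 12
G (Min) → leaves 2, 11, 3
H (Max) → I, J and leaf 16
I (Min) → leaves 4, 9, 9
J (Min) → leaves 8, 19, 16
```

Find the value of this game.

16

C (Min): min(9, 14, 10) = 9
D (Min): min(5, 10, 15) = 5
B (Max): max(9, 5, 17) = 17
F (Min): min(5, 19, 12) = 5
G (Min): min(2, 11, 3) = 2
E (Max): max(5, 2, 20) = 20
I (Min): min(4, 9, 9) = 4
J (Min): min(8, 19, 16) = 8
H (Max): max(4, 8, 16) = 16
Root (Min): min(17, 20, 16) = 16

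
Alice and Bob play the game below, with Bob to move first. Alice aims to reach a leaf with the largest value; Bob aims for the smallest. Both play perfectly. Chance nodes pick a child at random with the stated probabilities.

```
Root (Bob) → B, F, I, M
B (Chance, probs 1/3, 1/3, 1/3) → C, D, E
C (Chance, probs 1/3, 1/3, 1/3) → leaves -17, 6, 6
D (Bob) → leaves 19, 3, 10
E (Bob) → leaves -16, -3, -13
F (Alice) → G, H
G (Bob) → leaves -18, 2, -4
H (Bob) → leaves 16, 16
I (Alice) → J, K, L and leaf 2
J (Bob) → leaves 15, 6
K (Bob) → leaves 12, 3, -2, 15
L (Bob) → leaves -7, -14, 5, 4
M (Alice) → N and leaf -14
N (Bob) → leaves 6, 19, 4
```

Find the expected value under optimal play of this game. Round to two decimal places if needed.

C (Chance): 1/3·-17 + 1/3·6 + 1/3·6 = -1.67
D (Bob): min(19, 3, 10) = 3
E (Bob): min(-16, -3, -13) = -16
B (Chance): 1/3·-1.67 + 1/3·3 + 1/3·-16 = -4.89
G (Bob): min(-18, 2, -4) = -18
H (Bob): min(16, 16) = 16
F (Alice): max(-18, 16) = 16
J (Bob): min(15, 6) = 6
K (Bob): min(12, 3, -2, 15) = -2
L (Bob): min(-7, -14, 5, 4) = -14
I (Alice): max(6, -2, -14, 2) = 6
N (Bob): min(6, 19, 4) = 4
M (Alice): max(4, -14) = 4
Root (Bob): min(-4.89, 16, 6, 4) = -4.89

-4.89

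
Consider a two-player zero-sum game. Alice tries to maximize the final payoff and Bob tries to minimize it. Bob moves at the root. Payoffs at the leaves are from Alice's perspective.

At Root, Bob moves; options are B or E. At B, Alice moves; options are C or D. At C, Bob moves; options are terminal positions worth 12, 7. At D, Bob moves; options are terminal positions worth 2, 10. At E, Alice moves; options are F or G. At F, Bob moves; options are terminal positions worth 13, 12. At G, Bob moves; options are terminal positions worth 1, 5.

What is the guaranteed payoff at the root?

C (Bob): min(12, 7) = 7
D (Bob): min(2, 10) = 2
B (Alice): max(7, 2) = 7
F (Bob): min(13, 12) = 12
G (Bob): min(1, 5) = 1
E (Alice): max(12, 1) = 12
Root (Bob): min(7, 12) = 7

7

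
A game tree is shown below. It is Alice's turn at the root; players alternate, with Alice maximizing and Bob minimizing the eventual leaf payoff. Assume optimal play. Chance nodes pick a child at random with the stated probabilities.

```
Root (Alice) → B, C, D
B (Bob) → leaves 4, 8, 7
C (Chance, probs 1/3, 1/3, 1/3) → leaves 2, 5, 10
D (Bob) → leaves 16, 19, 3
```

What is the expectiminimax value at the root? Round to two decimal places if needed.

B (Bob): min(4, 8, 7) = 4
C (Chance): 1/3·2 + 1/3·5 + 1/3·10 = 5.67
D (Bob): min(16, 19, 3) = 3
Root (Alice): max(4, 5.67, 3) = 5.67

5.67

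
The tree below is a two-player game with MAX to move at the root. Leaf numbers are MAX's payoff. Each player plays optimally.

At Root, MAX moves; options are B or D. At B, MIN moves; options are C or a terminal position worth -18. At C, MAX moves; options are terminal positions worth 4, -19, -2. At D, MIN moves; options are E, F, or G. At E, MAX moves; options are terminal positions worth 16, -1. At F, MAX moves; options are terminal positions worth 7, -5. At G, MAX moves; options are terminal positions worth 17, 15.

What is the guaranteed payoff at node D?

7

E: max(16, -1) = 16
F: max(7, -5) = 7
G: max(17, 15) = 17
D: min(16, 7, 17) = 7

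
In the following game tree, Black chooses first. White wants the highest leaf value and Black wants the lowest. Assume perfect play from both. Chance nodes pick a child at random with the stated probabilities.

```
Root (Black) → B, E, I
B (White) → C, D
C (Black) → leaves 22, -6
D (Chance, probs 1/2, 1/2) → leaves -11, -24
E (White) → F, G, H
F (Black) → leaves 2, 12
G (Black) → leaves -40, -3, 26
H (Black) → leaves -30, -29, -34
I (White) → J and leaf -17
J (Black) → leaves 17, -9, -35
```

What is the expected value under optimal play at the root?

C (Black): min(22, -6) = -6
D (Chance): 1/2·-11 + 1/2·-24 = -17.5
B (White): max(-6, -17.5) = -6
F (Black): min(2, 12) = 2
G (Black): min(-40, -3, 26) = -40
H (Black): min(-30, -29, -34) = -34
E (White): max(2, -40, -34) = 2
J (Black): min(17, -9, -35) = -35
I (White): max(-35, -17) = -17
Root (Black): min(-6, 2, -17) = -17

-17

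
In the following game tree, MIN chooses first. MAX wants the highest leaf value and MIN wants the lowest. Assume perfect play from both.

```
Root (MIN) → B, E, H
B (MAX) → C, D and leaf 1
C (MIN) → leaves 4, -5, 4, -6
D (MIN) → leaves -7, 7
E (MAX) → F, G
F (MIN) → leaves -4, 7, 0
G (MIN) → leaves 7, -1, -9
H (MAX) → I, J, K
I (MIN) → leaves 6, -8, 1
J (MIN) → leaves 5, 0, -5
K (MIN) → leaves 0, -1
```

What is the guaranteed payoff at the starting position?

-4

C (MIN): min(4, -5, 4, -6) = -6
D (MIN): min(-7, 7) = -7
B (MAX): max(-6, -7, 1) = 1
F (MIN): min(-4, 7, 0) = -4
G (MIN): min(7, -1, -9) = -9
E (MAX): max(-4, -9) = -4
I (MIN): min(6, -8, 1) = -8
J (MIN): min(5, 0, -5) = -5
K (MIN): min(0, -1) = -1
H (MAX): max(-8, -5, -1) = -1
Root (MIN): min(1, -4, -1) = -4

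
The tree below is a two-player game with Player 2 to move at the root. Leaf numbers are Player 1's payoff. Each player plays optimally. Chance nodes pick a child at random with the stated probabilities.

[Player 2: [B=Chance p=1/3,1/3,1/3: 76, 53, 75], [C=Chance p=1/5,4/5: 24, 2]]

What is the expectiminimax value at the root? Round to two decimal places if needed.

6.4

B (Chance): 1/3·76 + 1/3·53 + 1/3·75 = 68
C (Chance): 1/5·24 + 4/5·2 = 6.4
Root (Player 2): min(68, 6.4) = 6.4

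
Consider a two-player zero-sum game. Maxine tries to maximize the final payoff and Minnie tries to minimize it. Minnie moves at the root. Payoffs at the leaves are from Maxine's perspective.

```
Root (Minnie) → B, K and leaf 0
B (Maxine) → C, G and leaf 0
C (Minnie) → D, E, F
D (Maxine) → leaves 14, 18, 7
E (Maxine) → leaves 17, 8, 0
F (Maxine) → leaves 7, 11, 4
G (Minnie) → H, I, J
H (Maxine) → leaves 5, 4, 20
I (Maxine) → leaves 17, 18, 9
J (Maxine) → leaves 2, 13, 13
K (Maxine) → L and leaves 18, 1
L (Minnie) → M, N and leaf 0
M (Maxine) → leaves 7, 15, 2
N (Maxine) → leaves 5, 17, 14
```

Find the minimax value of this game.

0

D (Maxine): max(14, 18, 7) = 18
E (Maxine): max(17, 8, 0) = 17
F (Maxine): max(7, 11, 4) = 11
C (Minnie): min(18, 17, 11) = 11
H (Maxine): max(5, 4, 20) = 20
I (Maxine): max(17, 18, 9) = 18
J (Maxine): max(2, 13, 13) = 13
G (Minnie): min(20, 18, 13) = 13
B (Maxine): max(11, 13, 0) = 13
M (Maxine): max(7, 15, 2) = 15
N (Maxine): max(5, 17, 14) = 17
L (Minnie): min(15, 17, 0) = 0
K (Maxine): max(0, 18, 1) = 18
Root (Minnie): min(13, 18, 0) = 0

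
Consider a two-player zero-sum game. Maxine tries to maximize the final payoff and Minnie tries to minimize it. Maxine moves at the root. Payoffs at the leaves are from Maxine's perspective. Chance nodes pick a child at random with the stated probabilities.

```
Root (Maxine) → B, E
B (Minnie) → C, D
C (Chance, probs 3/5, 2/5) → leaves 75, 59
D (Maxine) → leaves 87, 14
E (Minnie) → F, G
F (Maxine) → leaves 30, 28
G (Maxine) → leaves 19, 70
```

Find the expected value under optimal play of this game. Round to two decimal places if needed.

C (Chance): 3/5·75 + 2/5·59 = 68.6
D (Maxine): max(87, 14) = 87
B (Minnie): min(68.6, 87) = 68.6
F (Maxine): max(30, 28) = 30
G (Maxine): max(19, 70) = 70
E (Minnie): min(30, 70) = 30
Root (Maxine): max(68.6, 30) = 68.6

68.6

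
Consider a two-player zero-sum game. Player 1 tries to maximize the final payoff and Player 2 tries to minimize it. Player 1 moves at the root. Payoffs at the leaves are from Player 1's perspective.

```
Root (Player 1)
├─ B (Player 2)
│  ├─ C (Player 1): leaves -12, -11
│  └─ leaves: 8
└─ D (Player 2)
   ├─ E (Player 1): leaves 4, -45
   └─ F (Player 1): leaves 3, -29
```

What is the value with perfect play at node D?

3

E: max(4, -45) = 4
F: max(3, -29) = 3
D: min(4, 3) = 3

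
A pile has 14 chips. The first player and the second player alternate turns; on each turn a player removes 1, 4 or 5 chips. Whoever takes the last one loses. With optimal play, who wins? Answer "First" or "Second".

First

i:   0  1  2  3  4  5  6  7  8  9 10 11 12 13 14
     W  L  W  L  W  W  W  W  W  L  W  L  W  W  W
Position 14 is W, so the first player wins.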